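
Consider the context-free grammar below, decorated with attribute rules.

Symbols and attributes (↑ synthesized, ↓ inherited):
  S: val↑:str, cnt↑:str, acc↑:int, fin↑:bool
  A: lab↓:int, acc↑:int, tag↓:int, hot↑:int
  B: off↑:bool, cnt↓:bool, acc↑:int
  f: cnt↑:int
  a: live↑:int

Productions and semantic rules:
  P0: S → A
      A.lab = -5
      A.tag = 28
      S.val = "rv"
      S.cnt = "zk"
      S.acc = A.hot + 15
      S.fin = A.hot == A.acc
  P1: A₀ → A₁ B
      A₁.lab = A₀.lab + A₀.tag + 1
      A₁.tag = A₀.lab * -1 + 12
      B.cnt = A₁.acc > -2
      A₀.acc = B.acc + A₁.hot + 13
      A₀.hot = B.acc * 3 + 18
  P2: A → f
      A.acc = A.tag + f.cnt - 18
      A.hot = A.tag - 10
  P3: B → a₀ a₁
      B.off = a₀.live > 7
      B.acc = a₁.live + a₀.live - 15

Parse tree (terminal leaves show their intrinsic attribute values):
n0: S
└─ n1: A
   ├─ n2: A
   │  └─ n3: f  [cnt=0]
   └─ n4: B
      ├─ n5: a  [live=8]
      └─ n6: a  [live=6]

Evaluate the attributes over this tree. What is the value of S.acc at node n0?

1. n1.lab = -5  [-5]
2. n1.tag = 28  [28]
3. n2.lab = 24  [A₀.lab + A₀.tag + 1]
4. n2.tag = 17  [A₀.lab * -1 + 12]
5. n3.cnt = 0  [terminal]
6. n2.acc = -1  [A.tag + f.cnt - 18]
7. n2.hot = 7  [A.tag - 10]
8. n4.cnt = true  [A₁.acc > -2]
9. n5.live = 8  [terminal]
10. n6.live = 6  [terminal]
11. n4.off = true  [a₀.live > 7]
12. n4.acc = -1  [a₁.live + a₀.live - 15]
13. n1.acc = 19  [B.acc + A₁.hot + 13]
14. n1.hot = 15  [B.acc * 3 + 18]
15. n0.val = "rv"  ["rv"]
16. n0.cnt = "zk"  ["zk"]
17. n0.acc = 30  [A.hot + 15]
18. n0.fin = false  [A.hot == A.acc]

30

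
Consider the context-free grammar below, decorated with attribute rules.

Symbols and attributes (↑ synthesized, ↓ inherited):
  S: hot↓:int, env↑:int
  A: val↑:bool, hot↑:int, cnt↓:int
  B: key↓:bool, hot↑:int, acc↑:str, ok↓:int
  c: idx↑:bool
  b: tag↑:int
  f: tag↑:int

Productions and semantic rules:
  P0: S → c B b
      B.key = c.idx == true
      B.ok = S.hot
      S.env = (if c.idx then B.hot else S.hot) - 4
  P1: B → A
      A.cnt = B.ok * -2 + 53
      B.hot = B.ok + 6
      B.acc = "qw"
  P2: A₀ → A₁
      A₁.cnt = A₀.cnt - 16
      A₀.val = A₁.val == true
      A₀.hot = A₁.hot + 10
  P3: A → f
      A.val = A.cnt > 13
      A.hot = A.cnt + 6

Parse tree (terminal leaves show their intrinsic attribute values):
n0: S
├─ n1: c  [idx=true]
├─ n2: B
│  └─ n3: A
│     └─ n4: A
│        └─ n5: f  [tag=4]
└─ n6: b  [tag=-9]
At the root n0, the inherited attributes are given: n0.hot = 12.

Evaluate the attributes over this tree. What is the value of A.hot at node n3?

1. n0.hot = 12  [given at root]
2. n1.idx = true  [terminal]
3. n2.key = true  [c.idx == true]
4. n2.ok = 12  [S.hot]
5. n3.cnt = 29  [B.ok * -2 + 53]
6. n4.cnt = 13  [A₀.cnt - 16]
7. n5.tag = 4  [terminal]
8. n4.val = false  [A.cnt > 13]
9. n4.hot = 19  [A.cnt + 6]
10. n3.val = false  [A₁.val == true]
11. n3.hot = 29  [A₁.hot + 10]
12. n2.hot = 18  [B.ok + 6]
13. n2.acc = "qw"  ["qw"]
14. n6.tag = -9  [terminal]
15. n0.env = 14  [(if c.idx then B.hot else S.hot) - 4]

29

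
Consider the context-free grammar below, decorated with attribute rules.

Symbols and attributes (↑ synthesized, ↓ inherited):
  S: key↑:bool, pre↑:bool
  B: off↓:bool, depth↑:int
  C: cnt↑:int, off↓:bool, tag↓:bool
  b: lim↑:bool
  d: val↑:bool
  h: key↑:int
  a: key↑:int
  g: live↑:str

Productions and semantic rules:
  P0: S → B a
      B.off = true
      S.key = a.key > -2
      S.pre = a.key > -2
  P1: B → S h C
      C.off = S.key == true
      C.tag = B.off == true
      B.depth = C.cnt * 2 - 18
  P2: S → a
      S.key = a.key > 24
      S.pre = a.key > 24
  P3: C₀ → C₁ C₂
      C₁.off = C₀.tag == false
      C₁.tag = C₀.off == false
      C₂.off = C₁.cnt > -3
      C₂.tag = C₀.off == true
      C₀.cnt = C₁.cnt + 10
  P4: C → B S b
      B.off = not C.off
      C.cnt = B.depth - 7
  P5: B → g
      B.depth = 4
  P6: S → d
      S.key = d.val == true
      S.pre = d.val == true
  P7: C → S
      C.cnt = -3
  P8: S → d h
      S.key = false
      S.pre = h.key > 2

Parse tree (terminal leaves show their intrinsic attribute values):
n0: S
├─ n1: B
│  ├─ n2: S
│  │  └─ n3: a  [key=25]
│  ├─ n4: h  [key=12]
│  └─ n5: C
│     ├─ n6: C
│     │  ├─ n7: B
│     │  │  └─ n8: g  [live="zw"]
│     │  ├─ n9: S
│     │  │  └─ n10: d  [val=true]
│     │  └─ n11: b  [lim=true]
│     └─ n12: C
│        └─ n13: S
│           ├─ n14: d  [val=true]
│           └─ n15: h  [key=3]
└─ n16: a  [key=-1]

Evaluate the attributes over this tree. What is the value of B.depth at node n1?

-4

1. n1.off = true  [true]
2. n3.key = 25  [terminal]
3. n2.key = true  [a.key > 24]
4. n2.pre = true  [a.key > 24]
5. n4.key = 12  [terminal]
6. n5.off = true  [S.key == true]
7. n5.tag = true  [B.off == true]
8. n6.off = false  [C₀.tag == false]
9. n6.tag = false  [C₀.off == false]
10. n7.off = true  [not C.off]
11. n8.live = "zw"  [terminal]
12. n7.depth = 4  [4]
13. n10.val = true  [terminal]
14. n9.key = true  [d.val == true]
15. n9.pre = true  [d.val == true]
16. n11.lim = true  [terminal]
17. n6.cnt = -3  [B.depth - 7]
18. n12.off = false  [C₁.cnt > -3]
19. n12.tag = true  [C₀.off == true]
20. n14.val = true  [terminal]
21. n15.key = 3  [terminal]
22. n13.key = false  [false]
23. n13.pre = true  [h.key > 2]
24. n12.cnt = -3  [-3]
25. n5.cnt = 7  [C₁.cnt + 10]
26. n1.depth = -4  [C.cnt * 2 - 18]
27. n16.key = -1  [terminal]
28. n0.key = true  [a.key > -2]
29. n0.pre = true  [a.key > -2]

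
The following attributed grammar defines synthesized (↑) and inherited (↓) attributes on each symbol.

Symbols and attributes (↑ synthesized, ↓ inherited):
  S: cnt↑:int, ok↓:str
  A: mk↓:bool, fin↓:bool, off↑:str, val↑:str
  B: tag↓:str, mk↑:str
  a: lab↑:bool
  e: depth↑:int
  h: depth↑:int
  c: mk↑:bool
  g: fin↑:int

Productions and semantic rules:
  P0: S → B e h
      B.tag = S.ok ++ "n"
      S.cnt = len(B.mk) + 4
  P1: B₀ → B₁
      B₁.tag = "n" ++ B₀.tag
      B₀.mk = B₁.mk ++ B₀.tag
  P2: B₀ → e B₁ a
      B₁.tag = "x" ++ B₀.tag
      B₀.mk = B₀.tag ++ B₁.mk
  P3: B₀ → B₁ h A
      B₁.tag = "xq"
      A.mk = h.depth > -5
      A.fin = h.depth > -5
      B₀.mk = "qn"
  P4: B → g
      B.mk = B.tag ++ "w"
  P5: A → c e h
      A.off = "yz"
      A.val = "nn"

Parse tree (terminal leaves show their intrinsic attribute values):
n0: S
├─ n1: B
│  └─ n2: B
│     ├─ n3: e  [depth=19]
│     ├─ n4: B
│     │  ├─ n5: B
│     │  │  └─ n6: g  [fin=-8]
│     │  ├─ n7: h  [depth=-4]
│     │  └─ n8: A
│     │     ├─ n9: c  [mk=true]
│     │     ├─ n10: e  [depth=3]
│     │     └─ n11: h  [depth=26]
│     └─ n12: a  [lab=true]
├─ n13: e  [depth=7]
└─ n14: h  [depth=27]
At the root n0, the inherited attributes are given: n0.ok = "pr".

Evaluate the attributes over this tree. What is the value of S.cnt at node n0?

1. n0.ok = "pr"  [given at root]
2. n1.tag = "prn"  [S.ok ++ "n"]
3. n2.tag = "nprn"  ["n" ++ B₀.tag]
4. n3.depth = 19  [terminal]
5. n4.tag = "xnprn"  ["x" ++ B₀.tag]
6. n5.tag = "xq"  ["xq"]
7. n6.fin = -8  [terminal]
8. n5.mk = "xqw"  [B.tag ++ "w"]
9. n7.depth = -4  [terminal]
10. n8.mk = true  [h.depth > -5]
11. n8.fin = true  [h.depth > -5]
12. n9.mk = true  [terminal]
13. n10.depth = 3  [terminal]
14. n11.depth = 26  [terminal]
15. n8.off = "yz"  ["yz"]
16. n8.val = "nn"  ["nn"]
17. n4.mk = "qn"  ["qn"]
18. n12.lab = true  [terminal]
19. n2.mk = "nprnqn"  [B₀.tag ++ B₁.mk]
20. n1.mk = "nprnqnprn"  [B₁.mk ++ B₀.tag]
21. n13.depth = 7  [terminal]
22. n14.depth = 27  [terminal]
23. n0.cnt = 13  [len(B.mk) + 4]

13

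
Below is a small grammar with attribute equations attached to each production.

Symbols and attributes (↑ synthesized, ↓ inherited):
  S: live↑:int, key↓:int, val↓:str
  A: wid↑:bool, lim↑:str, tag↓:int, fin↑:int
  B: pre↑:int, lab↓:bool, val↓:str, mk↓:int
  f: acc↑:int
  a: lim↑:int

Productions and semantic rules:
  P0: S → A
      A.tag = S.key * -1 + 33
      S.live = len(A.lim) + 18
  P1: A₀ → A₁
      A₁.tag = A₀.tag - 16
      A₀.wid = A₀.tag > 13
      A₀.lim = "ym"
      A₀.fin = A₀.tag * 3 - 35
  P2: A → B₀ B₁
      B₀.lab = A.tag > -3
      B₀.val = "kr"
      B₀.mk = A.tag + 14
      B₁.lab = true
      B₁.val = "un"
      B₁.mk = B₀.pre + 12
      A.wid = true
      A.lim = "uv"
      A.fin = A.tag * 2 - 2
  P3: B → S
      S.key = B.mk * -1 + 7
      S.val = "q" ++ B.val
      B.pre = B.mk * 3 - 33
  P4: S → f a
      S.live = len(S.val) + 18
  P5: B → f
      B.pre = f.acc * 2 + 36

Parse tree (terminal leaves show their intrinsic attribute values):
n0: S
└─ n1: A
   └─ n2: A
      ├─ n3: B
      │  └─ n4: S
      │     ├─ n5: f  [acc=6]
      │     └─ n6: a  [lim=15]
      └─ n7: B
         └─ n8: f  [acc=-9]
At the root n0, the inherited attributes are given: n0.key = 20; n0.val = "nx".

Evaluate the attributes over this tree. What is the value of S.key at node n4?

1. n0.key = 20  [given at root]
2. n0.val = "nx"  [given at root]
3. n1.tag = 13  [S.key * -1 + 33]
4. n2.tag = -3  [A₀.tag - 16]
5. n3.lab = false  [A.tag > -3]
6. n3.val = "kr"  ["kr"]
7. n3.mk = 11  [A.tag + 14]
8. n4.key = -4  [B.mk * -1 + 7]
9. n4.val = "qkr"  ["q" ++ B.val]
10. n5.acc = 6  [terminal]
11. n6.lim = 15  [terminal]
12. n4.live = 21  [len(S.val) + 18]
13. n3.pre = 0  [B.mk * 3 - 33]
14. n7.lab = true  [true]
15. n7.val = "un"  ["un"]
16. n7.mk = 12  [B₀.pre + 12]
17. n8.acc = -9  [terminal]
18. n7.pre = 18  [f.acc * 2 + 36]
19. n2.wid = true  [true]
20. n2.lim = "uv"  ["uv"]
21. n2.fin = -8  [A.tag * 2 - 2]
22. n1.wid = false  [A₀.tag > 13]
23. n1.lim = "ym"  ["ym"]
24. n1.fin = 4  [A₀.tag * 3 - 35]
25. n0.live = 20  [len(A.lim) + 18]

-4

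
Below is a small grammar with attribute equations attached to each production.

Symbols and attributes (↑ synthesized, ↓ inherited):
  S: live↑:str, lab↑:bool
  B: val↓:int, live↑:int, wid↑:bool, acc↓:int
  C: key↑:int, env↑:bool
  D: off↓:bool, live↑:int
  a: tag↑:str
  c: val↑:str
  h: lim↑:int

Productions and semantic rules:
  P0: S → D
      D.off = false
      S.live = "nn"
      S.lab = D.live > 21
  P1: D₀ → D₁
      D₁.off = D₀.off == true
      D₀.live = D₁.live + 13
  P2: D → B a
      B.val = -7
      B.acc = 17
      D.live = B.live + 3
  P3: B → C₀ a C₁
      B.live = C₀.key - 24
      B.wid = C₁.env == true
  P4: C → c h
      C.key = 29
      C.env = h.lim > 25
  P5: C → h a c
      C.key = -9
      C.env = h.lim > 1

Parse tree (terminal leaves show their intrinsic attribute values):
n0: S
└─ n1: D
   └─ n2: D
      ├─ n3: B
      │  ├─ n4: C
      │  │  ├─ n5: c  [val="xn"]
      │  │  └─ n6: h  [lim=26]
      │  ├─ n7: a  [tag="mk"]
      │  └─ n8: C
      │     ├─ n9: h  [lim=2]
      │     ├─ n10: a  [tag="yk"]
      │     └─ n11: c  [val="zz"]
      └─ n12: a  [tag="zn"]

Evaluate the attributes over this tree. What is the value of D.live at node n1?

1. n1.off = false  [false]
2. n2.off = false  [D₀.off == true]
3. n3.val = -7  [-7]
4. n3.acc = 17  [17]
5. n5.val = "xn"  [terminal]
6. n6.lim = 26  [terminal]
7. n4.key = 29  [29]
8. n4.env = true  [h.lim > 25]
9. n7.tag = "mk"  [terminal]
10. n9.lim = 2  [terminal]
11. n10.tag = "yk"  [terminal]
12. n11.val = "zz"  [terminal]
13. n8.key = -9  [-9]
14. n8.env = true  [h.lim > 1]
15. n3.live = 5  [C₀.key - 24]
16. n3.wid = true  [C₁.env == true]
17. n12.tag = "zn"  [terminal]
18. n2.live = 8  [B.live + 3]
19. n1.live = 21  [D₁.live + 13]
20. n0.live = "nn"  ["nn"]
21. n0.lab = false  [D.live > 21]

21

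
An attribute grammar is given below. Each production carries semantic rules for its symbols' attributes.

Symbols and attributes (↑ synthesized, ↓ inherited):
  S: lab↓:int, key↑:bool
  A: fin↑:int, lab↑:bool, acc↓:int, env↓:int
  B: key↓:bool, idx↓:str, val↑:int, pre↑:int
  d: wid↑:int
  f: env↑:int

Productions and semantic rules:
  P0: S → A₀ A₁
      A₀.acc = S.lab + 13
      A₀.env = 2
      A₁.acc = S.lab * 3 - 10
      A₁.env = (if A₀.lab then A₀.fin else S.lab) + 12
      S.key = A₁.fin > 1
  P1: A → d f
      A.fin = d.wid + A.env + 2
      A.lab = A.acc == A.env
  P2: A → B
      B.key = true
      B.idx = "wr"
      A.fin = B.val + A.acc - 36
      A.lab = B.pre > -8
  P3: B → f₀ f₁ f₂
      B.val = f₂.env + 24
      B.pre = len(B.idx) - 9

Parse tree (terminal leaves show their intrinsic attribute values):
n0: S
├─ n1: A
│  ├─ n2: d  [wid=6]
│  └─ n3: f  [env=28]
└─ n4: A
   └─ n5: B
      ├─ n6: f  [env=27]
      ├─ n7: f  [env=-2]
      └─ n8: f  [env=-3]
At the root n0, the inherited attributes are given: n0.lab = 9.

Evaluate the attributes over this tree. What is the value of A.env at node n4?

21

1. n0.lab = 9  [given at root]
2. n1.acc = 22  [S.lab + 13]
3. n1.env = 2  [2]
4. n2.wid = 6  [terminal]
5. n3.env = 28  [terminal]
6. n1.fin = 10  [d.wid + A.env + 2]
7. n1.lab = false  [A.acc == A.env]
8. n4.acc = 17  [S.lab * 3 - 10]
9. n4.env = 21  [(if A₀.lab then A₀.fin else S.lab) + 12]
10. n5.key = true  [true]
11. n5.idx = "wr"  ["wr"]
12. n6.env = 27  [terminal]
13. n7.env = -2  [terminal]
14. n8.env = -3  [terminal]
15. n5.val = 21  [f₂.env + 24]
16. n5.pre = -7  [len(B.idx) - 9]
17. n4.fin = 2  [B.val + A.acc - 36]
18. n4.lab = true  [B.pre > -8]
19. n0.key = true  [A₁.fin > 1]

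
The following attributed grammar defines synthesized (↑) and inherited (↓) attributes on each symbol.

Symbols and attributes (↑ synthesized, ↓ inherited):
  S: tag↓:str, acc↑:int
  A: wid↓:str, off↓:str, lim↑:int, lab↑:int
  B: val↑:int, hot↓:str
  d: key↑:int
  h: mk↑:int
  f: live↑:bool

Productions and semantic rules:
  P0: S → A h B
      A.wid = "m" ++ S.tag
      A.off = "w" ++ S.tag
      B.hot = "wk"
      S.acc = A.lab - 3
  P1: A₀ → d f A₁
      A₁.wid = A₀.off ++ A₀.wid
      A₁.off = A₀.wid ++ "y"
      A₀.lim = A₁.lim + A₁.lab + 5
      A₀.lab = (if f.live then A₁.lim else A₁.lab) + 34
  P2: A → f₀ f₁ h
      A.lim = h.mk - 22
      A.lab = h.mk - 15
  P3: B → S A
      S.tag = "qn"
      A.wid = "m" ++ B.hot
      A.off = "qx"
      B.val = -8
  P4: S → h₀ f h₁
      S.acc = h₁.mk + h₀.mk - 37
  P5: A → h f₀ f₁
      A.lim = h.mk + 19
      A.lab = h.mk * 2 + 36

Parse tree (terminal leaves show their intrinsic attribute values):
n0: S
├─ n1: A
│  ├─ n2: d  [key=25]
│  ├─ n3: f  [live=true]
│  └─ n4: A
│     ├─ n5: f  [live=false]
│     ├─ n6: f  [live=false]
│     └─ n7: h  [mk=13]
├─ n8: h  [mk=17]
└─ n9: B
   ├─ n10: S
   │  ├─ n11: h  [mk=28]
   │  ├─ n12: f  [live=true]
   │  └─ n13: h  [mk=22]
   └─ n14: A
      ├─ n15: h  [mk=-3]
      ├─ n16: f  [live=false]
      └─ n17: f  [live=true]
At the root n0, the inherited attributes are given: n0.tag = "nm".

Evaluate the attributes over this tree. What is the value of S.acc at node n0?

22

1. n0.tag = "nm"  [given at root]
2. n1.wid = "mnm"  ["m" ++ S.tag]
3. n1.off = "wnm"  ["w" ++ S.tag]
4. n2.key = 25  [terminal]
5. n3.live = true  [terminal]
6. n4.wid = "wnmmnm"  [A₀.off ++ A₀.wid]
7. n4.off = "mnmy"  [A₀.wid ++ "y"]
8. n5.live = false  [terminal]
9. n6.live = false  [terminal]
10. n7.mk = 13  [terminal]
11. n4.lim = -9  [h.mk - 22]
12. n4.lab = -2  [h.mk - 15]
13. n1.lim = -6  [A₁.lim + A₁.lab + 5]
14. n1.lab = 25  [(if f.live then A₁.lim else A₁.lab) + 34]
15. n8.mk = 17  [terminal]
16. n9.hot = "wk"  ["wk"]
17. n10.tag = "qn"  ["qn"]
18. n11.mk = 28  [terminal]
19. n12.live = true  [terminal]
20. n13.mk = 22  [terminal]
21. n10.acc = 13  [h₁.mk + h₀.mk - 37]
22. n14.wid = "mwk"  ["m" ++ B.hot]
23. n14.off = "qx"  ["qx"]
24. n15.mk = -3  [terminal]
25. n16.live = false  [terminal]
26. n17.live = true  [terminal]
27. n14.lim = 16  [h.mk + 19]
28. n14.lab = 30  [h.mk * 2 + 36]
29. n9.val = -8  [-8]
30. n0.acc = 22  [A.lab - 3]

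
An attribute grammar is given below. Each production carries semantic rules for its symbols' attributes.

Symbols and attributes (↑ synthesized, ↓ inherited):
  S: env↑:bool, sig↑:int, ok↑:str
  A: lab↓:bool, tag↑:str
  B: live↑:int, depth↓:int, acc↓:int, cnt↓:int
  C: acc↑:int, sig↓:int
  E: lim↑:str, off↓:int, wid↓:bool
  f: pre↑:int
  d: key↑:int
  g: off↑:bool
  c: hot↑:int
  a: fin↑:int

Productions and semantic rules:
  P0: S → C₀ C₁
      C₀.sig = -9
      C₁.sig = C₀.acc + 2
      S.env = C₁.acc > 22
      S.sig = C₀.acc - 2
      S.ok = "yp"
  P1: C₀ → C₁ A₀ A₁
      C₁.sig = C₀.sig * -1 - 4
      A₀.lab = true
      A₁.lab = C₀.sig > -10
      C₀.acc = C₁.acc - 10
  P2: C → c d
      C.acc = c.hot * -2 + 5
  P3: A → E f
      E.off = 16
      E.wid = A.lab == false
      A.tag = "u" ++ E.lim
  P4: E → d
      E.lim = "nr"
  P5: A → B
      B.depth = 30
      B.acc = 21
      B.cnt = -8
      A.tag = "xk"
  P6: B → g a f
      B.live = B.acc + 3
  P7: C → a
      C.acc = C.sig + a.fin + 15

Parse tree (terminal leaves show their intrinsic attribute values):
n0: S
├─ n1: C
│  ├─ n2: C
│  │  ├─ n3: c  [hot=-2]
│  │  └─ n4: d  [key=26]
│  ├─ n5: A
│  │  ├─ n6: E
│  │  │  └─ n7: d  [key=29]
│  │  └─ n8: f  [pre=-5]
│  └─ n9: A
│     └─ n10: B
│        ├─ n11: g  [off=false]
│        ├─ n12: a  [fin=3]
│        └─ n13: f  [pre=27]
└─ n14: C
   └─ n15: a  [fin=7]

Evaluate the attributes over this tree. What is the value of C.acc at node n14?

23

1. n1.sig = -9  [-9]
2. n2.sig = 5  [C₀.sig * -1 - 4]
3. n3.hot = -2  [terminal]
4. n4.key = 26  [terminal]
5. n2.acc = 9  [c.hot * -2 + 5]
6. n5.lab = true  [true]
7. n6.off = 16  [16]
8. n6.wid = false  [A.lab == false]
9. n7.key = 29  [terminal]
10. n6.lim = "nr"  ["nr"]
11. n8.pre = -5  [terminal]
12. n5.tag = "unr"  ["u" ++ E.lim]
13. n9.lab = true  [C₀.sig > -10]
14. n10.depth = 30  [30]
15. n10.acc = 21  [21]
16. n10.cnt = -8  [-8]
17. n11.off = false  [terminal]
18. n12.fin = 3  [terminal]
19. n13.pre = 27  [terminal]
20. n10.live = 24  [B.acc + 3]
21. n9.tag = "xk"  ["xk"]
22. n1.acc = -1  [C₁.acc - 10]
23. n14.sig = 1  [C₀.acc + 2]
24. n15.fin = 7  [terminal]
25. n14.acc = 23  [C.sig + a.fin + 15]
26. n0.env = true  [C₁.acc > 22]
27. n0.sig = -3  [C₀.acc - 2]
28. n0.ok = "yp"  ["yp"]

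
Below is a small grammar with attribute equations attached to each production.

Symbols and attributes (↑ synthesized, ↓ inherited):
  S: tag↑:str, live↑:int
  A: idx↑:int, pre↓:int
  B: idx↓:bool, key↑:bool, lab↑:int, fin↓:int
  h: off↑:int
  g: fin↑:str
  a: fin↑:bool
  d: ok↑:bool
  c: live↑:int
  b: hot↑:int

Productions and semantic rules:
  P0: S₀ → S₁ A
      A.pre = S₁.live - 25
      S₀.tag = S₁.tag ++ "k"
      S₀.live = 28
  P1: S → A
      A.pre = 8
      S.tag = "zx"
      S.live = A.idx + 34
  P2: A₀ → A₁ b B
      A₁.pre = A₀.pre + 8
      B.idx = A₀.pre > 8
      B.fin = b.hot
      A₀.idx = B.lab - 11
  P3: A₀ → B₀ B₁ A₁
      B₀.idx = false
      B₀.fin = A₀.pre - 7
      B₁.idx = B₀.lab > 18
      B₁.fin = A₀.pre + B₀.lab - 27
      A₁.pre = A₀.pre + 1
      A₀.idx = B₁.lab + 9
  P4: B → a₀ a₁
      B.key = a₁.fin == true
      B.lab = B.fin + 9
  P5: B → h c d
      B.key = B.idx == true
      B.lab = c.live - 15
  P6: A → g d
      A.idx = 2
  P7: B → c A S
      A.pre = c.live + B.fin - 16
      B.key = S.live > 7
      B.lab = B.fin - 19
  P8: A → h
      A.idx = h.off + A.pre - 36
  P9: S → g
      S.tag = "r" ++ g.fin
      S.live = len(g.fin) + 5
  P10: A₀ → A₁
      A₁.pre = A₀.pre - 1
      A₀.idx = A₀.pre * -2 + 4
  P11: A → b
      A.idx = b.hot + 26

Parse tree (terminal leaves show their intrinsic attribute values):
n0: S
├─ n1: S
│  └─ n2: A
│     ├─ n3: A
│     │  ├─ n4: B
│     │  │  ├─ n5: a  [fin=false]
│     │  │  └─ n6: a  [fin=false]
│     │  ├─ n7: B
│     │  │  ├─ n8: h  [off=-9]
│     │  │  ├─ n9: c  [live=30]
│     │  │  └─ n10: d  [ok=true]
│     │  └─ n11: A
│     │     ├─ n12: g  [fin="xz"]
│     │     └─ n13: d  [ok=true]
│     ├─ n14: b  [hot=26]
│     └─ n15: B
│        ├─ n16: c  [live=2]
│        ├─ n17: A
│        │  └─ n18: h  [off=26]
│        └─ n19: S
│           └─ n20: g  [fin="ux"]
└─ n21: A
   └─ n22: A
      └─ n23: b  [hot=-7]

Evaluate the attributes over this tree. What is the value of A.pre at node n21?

1. n2.pre = 8  [8]
2. n3.pre = 16  [A₀.pre + 8]
3. n4.idx = false  [false]
4. n4.fin = 9  [A₀.pre - 7]
5. n5.fin = false  [terminal]
6. n6.fin = false  [terminal]
7. n4.key = false  [a₁.fin == true]
8. n4.lab = 18  [B.fin + 9]
9. n7.idx = false  [B₀.lab > 18]
10. n7.fin = 7  [A₀.pre + B₀.lab - 27]
11. n8.off = -9  [terminal]
12. n9.live = 30  [terminal]
13. n10.ok = true  [terminal]
14. n7.key = false  [B.idx == true]
15. n7.lab = 15  [c.live - 15]
16. n11.pre = 17  [A₀.pre + 1]
17. n12.fin = "xz"  [terminal]
18. n13.ok = true  [terminal]
19. n11.idx = 2  [2]
20. n3.idx = 24  [B₁.lab + 9]
21. n14.hot = 26  [terminal]
22. n15.idx = false  [A₀.pre > 8]
23. n15.fin = 26  [b.hot]
24. n16.live = 2  [terminal]
25. n17.pre = 12  [c.live + B.fin - 16]
26. n18.off = 26  [terminal]
27. n17.idx = 2  [h.off + A.pre - 36]
28. n20.fin = "ux"  [terminal]
29. n19.tag = "rux"  ["r" ++ g.fin]
30. n19.live = 7  [len(g.fin) + 5]
31. n15.key = false  [S.live > 7]
32. n15.lab = 7  [B.fin - 19]
33. n2.idx = -4  [B.lab - 11]
34. n1.tag = "zx"  ["zx"]
35. n1.live = 30  [A.idx + 34]
36. n21.pre = 5  [S₁.live - 25]
37. n22.pre = 4  [A₀.pre - 1]
38. n23.hot = -7  [terminal]
39. n22.idx = 19  [b.hot + 26]
40. n21.idx = -6  [A₀.pre * -2 + 4]
41. n0.tag = "zxk"  [S₁.tag ++ "k"]
42. n0.live = 28  [28]

5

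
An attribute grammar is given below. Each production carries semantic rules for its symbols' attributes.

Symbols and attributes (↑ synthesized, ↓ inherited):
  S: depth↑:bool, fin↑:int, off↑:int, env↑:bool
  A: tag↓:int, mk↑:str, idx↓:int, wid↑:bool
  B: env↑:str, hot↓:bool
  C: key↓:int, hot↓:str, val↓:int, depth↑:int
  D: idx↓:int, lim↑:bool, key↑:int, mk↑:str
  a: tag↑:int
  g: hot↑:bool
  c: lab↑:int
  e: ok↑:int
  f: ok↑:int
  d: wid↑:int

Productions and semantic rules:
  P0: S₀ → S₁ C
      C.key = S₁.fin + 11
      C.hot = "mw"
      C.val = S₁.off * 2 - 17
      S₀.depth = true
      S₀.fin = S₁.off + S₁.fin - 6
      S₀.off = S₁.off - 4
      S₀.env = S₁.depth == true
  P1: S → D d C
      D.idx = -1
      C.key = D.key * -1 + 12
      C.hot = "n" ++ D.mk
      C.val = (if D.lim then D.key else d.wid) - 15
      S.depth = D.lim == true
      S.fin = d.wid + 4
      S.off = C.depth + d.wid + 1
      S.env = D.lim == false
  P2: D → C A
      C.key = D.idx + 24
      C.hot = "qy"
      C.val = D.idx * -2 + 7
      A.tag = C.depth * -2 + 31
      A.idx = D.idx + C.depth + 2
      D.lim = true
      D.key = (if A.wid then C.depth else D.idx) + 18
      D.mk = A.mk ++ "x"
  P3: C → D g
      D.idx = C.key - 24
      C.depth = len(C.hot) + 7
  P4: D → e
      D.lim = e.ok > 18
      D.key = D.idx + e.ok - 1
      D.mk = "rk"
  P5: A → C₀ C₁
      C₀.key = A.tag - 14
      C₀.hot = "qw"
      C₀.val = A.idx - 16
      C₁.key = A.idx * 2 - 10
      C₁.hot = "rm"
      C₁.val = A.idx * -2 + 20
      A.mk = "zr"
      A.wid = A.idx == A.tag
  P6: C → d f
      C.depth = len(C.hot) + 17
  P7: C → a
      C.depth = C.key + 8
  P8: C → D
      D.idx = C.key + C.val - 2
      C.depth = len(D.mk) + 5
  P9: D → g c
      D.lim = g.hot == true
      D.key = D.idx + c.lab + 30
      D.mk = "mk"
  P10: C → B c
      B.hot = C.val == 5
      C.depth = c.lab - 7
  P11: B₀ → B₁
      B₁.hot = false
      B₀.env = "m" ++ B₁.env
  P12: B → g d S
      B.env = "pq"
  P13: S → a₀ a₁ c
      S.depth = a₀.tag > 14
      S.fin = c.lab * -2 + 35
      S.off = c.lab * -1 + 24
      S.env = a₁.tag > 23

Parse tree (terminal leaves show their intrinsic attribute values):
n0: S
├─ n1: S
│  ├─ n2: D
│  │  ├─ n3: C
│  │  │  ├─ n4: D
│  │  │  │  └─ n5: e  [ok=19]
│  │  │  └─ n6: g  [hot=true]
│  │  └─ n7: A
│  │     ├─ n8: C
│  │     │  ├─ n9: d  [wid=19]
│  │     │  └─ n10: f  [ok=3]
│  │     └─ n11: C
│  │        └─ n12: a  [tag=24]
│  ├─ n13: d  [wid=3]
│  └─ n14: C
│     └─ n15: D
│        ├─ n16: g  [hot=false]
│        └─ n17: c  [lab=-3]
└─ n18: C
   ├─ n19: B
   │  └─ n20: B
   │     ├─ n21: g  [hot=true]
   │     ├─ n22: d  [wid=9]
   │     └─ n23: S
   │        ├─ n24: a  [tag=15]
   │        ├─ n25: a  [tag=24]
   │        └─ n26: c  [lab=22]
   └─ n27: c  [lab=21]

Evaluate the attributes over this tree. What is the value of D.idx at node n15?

-5

1. n2.idx = -1  [-1]
2. n3.key = 23  [D.idx + 24]
3. n3.hot = "qy"  ["qy"]
4. n3.val = 9  [D.idx * -2 + 7]
5. n4.idx = -1  [C.key - 24]
6. n5.ok = 19  [terminal]
7. n4.lim = true  [e.ok > 18]
8. n4.key = 17  [D.idx + e.ok - 1]
9. n4.mk = "rk"  ["rk"]
10. n6.hot = true  [terminal]
11. n3.depth = 9  [len(C.hot) + 7]
12. n7.tag = 13  [C.depth * -2 + 31]
13. n7.idx = 10  [D.idx + C.depth + 2]
14. n8.key = -1  [A.tag - 14]
15. n8.hot = "qw"  ["qw"]
16. n8.val = -6  [A.idx - 16]
17. n9.wid = 19  [terminal]
18. n10.ok = 3  [terminal]
19. n8.depth = 19  [len(C.hot) + 17]
20. n11.key = 10  [A.idx * 2 - 10]
21. n11.hot = "rm"  ["rm"]
22. n11.val = 0  [A.idx * -2 + 20]
23. n12.tag = 24  [terminal]
24. n11.depth = 18  [C.key + 8]
25. n7.mk = "zr"  ["zr"]
26. n7.wid = false  [A.idx == A.tag]
27. n2.lim = true  [true]
28. n2.key = 17  [(if A.wid then C.depth else D.idx) + 18]
29. n2.mk = "zrx"  [A.mk ++ "x"]
30. n13.wid = 3  [terminal]
31. n14.key = -5  [D.key * -1 + 12]
32. n14.hot = "nzrx"  ["n" ++ D.mk]
33. n14.val = 2  [(if D.lim then D.key else d.wid) - 15]
34. n15.idx = -5  [C.key + C.val - 2]
35. n16.hot = false  [terminal]
36. n17.lab = -3  [terminal]
37. n15.lim = false  [g.hot == true]
38. n15.key = 22  [D.idx + c.lab + 30]
39. n15.mk = "mk"  ["mk"]
40. n14.depth = 7  [len(D.mk) + 5]
41. n1.depth = true  [D.lim == true]
42. n1.fin = 7  [d.wid + 4]
43. n1.off = 11  [C.depth + d.wid + 1]
44. n1.env = false  [D.lim == false]
45. n18.key = 18  [S₁.fin + 11]
46. n18.hot = "mw"  ["mw"]
47. n18.val = 5  [S₁.off * 2 - 17]
48. n19.hot = true  [C.val == 5]
49. n20.hot = false  [false]
50. n21.hot = true  [terminal]
51. n22.wid = 9  [terminal]
52. n24.tag = 15  [terminal]
53. n25.tag = 24  [terminal]
54. n26.lab = 22  [terminal]
55. n23.depth = true  [a₀.tag > 14]
56. n23.fin = -9  [c.lab * -2 + 35]
57. n23.off = 2  [c.lab * -1 + 24]
58. n23.env = true  [a₁.tag > 23]
59. n20.env = "pq"  ["pq"]
60. n19.env = "mpq"  ["m" ++ B₁.env]
61. n27.lab = 21  [terminal]
62. n18.depth = 14  [c.lab - 7]
63. n0.depth = true  [true]
64. n0.fin = 12  [S₁.off + S₁.fin - 6]
65. n0.off = 7  [S₁.off - 4]
66. n0.env = true  [S₁.depth == true]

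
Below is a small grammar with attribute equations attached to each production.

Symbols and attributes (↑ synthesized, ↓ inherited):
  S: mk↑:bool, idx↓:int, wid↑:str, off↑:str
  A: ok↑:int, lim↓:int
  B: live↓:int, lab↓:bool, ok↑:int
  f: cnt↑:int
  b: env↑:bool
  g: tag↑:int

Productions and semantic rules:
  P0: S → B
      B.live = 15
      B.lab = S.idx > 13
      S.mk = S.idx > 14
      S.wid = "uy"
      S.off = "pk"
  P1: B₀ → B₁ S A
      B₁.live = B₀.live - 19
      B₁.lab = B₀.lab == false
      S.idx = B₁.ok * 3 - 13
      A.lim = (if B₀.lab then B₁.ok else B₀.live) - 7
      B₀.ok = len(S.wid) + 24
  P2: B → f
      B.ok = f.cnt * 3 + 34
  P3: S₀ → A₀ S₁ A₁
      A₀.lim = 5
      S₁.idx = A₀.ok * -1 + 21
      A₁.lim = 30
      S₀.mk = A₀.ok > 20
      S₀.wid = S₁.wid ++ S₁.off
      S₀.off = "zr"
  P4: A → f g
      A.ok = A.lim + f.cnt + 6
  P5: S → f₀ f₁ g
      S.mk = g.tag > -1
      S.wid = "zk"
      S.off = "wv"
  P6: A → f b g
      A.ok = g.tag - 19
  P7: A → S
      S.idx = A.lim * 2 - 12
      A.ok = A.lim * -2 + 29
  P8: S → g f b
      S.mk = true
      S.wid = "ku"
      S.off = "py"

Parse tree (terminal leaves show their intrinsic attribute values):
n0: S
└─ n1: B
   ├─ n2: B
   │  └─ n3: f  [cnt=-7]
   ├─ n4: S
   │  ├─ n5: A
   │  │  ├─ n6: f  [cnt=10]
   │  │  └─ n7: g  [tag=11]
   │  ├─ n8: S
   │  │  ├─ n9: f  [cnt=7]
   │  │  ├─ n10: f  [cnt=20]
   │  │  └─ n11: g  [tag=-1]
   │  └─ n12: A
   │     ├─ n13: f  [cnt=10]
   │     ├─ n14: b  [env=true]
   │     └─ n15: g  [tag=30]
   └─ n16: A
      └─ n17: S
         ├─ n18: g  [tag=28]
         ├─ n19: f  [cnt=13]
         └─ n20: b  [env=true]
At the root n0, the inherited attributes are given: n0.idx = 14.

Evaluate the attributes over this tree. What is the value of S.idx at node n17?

0

1. n0.idx = 14  [given at root]
2. n1.live = 15  [15]
3. n1.lab = true  [S.idx > 13]
4. n2.live = -4  [B₀.live - 19]
5. n2.lab = false  [B₀.lab == false]
6. n3.cnt = -7  [terminal]
7. n2.ok = 13  [f.cnt * 3 + 34]
8. n4.idx = 26  [B₁.ok * 3 - 13]
9. n5.lim = 5  [5]
10. n6.cnt = 10  [terminal]
11. n7.tag = 11  [terminal]
12. n5.ok = 21  [A.lim + f.cnt + 6]
13. n8.idx = 0  [A₀.ok * -1 + 21]
14. n9.cnt = 7  [terminal]
15. n10.cnt = 20  [terminal]
16. n11.tag = -1  [terminal]
17. n8.mk = false  [g.tag > -1]
18. n8.wid = "zk"  ["zk"]
19. n8.off = "wv"  ["wv"]
20. n12.lim = 30  [30]
21. n13.cnt = 10  [terminal]
22. n14.env = true  [terminal]
23. n15.tag = 30  [terminal]
24. n12.ok = 11  [g.tag - 19]
25. n4.mk = true  [A₀.ok > 20]
26. n4.wid = "zkwv"  [S₁.wid ++ S₁.off]
27. n4.off = "zr"  ["zr"]
28. n16.lim = 6  [(if B₀.lab then B₁.ok else B₀.live) - 7]
29. n17.idx = 0  [A.lim * 2 - 12]
30. n18.tag = 28  [terminal]
31. n19.cnt = 13  [terminal]
32. n20.env = true  [terminal]
33. n17.mk = true  [true]
34. n17.wid = "ku"  ["ku"]
35. n17.off = "py"  ["py"]
36. n16.ok = 17  [A.lim * -2 + 29]
37. n1.ok = 28  [len(S.wid) + 24]
38. n0.mk = false  [S.idx > 14]
39. n0.wid = "uy"  ["uy"]
40. n0.off = "pk"  ["pk"]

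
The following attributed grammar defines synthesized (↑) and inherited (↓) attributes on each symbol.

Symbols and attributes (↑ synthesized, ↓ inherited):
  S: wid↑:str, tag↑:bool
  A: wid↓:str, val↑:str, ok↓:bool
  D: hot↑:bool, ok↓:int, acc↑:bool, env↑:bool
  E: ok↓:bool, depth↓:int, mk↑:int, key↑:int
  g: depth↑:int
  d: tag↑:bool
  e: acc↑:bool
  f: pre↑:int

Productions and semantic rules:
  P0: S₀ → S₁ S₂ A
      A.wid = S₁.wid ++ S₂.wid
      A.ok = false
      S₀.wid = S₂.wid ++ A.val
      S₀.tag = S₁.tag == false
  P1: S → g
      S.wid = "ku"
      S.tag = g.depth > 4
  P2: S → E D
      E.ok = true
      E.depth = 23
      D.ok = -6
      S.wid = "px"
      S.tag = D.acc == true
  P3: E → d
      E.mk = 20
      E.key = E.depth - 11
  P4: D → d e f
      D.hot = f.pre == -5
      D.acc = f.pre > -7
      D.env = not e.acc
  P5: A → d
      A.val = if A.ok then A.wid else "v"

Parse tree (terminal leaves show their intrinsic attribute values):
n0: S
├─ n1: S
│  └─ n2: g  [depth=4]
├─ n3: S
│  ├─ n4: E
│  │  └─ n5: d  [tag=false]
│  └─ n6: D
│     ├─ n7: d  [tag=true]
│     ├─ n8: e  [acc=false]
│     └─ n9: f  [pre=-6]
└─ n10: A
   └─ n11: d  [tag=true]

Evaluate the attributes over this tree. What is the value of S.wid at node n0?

"pxv"

1. n2.depth = 4  [terminal]
2. n1.wid = "ku"  ["ku"]
3. n1.tag = false  [g.depth > 4]
4. n4.ok = true  [true]
5. n4.depth = 23  [23]
6. n5.tag = false  [terminal]
7. n4.mk = 20  [20]
8. n4.key = 12  [E.depth - 11]
9. n6.ok = -6  [-6]
10. n7.tag = true  [terminal]
11. n8.acc = false  [terminal]
12. n9.pre = -6  [terminal]
13. n6.hot = false  [f.pre == -5]
14. n6.acc = true  [f.pre > -7]
15. n6.env = true  [not e.acc]
16. n3.wid = "px"  ["px"]
17. n3.tag = true  [D.acc == true]
18. n10.wid = "kupx"  [S₁.wid ++ S₂.wid]
19. n10.ok = false  [false]
20. n11.tag = true  [terminal]
21. n10.val = "v"  [if A.ok then A.wid else "v"]
22. n0.wid = "pxv"  [S₂.wid ++ A.val]
23. n0.tag = true  [S₁.tag == false]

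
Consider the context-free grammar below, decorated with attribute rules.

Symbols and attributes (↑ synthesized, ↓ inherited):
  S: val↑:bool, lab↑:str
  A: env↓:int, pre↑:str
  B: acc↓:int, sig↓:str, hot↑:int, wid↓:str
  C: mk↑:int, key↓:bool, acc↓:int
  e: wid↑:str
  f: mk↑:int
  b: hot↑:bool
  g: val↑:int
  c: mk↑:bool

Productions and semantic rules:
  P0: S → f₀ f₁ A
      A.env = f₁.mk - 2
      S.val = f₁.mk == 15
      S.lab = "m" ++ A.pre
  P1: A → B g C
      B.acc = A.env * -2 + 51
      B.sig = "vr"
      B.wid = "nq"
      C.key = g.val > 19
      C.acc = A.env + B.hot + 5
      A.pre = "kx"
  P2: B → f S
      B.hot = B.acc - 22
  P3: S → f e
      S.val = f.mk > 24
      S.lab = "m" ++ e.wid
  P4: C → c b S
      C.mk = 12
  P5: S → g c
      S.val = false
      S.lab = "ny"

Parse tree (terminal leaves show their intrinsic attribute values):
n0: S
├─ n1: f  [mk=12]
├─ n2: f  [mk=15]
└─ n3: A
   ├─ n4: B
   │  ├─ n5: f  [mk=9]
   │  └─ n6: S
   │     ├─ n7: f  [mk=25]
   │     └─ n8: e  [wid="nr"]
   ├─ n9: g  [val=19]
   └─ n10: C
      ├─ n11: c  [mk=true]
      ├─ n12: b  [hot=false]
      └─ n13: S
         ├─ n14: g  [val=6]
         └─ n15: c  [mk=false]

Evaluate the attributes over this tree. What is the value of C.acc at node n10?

1. n1.mk = 12  [terminal]
2. n2.mk = 15  [terminal]
3. n3.env = 13  [f₁.mk - 2]
4. n4.acc = 25  [A.env * -2 + 51]
5. n4.sig = "vr"  ["vr"]
6. n4.wid = "nq"  ["nq"]
7. n5.mk = 9  [terminal]
8. n7.mk = 25  [terminal]
9. n8.wid = "nr"  [terminal]
10. n6.val = true  [f.mk > 24]
11. n6.lab = "mnr"  ["m" ++ e.wid]
12. n4.hot = 3  [B.acc - 22]
13. n9.val = 19  [terminal]
14. n10.key = false  [g.val > 19]
15. n10.acc = 21  [A.env + B.hot + 5]
16. n11.mk = true  [terminal]
17. n12.hot = false  [terminal]
18. n14.val = 6  [terminal]
19. n15.mk = false  [terminal]
20. n13.val = false  [false]
21. n13.lab = "ny"  ["ny"]
22. n10.mk = 12  [12]
23. n3.pre = "kx"  ["kx"]
24. n0.val = true  [f₁.mk == 15]
25. n0.lab = "mkx"  ["m" ++ A.pre]

21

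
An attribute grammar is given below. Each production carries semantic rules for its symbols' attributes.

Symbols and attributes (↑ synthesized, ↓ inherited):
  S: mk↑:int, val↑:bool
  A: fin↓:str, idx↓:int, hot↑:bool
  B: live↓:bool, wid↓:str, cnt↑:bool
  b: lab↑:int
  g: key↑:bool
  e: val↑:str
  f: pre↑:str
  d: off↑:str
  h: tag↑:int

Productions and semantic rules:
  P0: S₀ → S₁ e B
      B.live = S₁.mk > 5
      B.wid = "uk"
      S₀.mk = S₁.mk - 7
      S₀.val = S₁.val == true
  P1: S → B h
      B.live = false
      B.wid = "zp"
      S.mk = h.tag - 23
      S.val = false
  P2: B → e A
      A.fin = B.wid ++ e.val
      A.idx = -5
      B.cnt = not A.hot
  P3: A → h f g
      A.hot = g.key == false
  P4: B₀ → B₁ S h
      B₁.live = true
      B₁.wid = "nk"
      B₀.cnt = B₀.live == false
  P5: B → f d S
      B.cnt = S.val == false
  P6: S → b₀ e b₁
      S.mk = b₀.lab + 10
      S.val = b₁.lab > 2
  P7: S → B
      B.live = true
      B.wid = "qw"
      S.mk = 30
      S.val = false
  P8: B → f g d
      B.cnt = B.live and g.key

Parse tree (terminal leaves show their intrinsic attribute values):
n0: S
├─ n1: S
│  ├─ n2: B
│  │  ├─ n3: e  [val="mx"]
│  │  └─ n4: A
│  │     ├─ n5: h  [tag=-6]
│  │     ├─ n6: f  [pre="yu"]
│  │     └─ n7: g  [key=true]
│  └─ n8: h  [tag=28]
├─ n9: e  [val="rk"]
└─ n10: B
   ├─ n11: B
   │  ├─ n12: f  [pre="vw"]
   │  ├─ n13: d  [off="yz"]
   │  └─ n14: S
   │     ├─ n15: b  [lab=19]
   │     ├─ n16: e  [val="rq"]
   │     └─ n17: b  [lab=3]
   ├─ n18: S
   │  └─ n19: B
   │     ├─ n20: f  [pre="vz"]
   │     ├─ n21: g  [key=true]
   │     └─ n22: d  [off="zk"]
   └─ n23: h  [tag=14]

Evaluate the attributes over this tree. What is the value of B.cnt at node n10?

1. n2.live = false  [false]
2. n2.wid = "zp"  ["zp"]
3. n3.val = "mx"  [terminal]
4. n4.fin = "zpmx"  [B.wid ++ e.val]
5. n4.idx = -5  [-5]
6. n5.tag = -6  [terminal]
7. n6.pre = "yu"  [terminal]
8. n7.key = true  [terminal]
9. n4.hot = false  [g.key == false]
10. n2.cnt = true  [not A.hot]
11. n8.tag = 28  [terminal]
12. n1.mk = 5  [h.tag - 23]
13. n1.val = false  [false]
14. n9.val = "rk"  [terminal]
15. n10.live = false  [S₁.mk > 5]
16. n10.wid = "uk"  ["uk"]
17. n11.live = true  [true]
18. n11.wid = "nk"  ["nk"]
19. n12.pre = "vw"  [terminal]
20. n13.off = "yz"  [terminal]
21. n15.lab = 19  [terminal]
22. n16.val = "rq"  [terminal]
23. n17.lab = 3  [terminal]
24. n14.mk = 29  [b₀.lab + 10]
25. n14.val = true  [b₁.lab > 2]
26. n11.cnt = false  [S.val == false]
27. n19.live = true  [true]
28. n19.wid = "qw"  ["qw"]
29. n20.pre = "vz"  [terminal]
30. n21.key = true  [terminal]
31. n22.off = "zk"  [terminal]
32. n19.cnt = true  [B.live and g.key]
33. n18.mk = 30  [30]
34. n18.val = false  [false]
35. n23.tag = 14  [terminal]
36. n10.cnt = true  [B₀.live == false]
37. n0.mk = -2  [S₁.mk - 7]
38. n0.val = false  [S₁.val == true]

true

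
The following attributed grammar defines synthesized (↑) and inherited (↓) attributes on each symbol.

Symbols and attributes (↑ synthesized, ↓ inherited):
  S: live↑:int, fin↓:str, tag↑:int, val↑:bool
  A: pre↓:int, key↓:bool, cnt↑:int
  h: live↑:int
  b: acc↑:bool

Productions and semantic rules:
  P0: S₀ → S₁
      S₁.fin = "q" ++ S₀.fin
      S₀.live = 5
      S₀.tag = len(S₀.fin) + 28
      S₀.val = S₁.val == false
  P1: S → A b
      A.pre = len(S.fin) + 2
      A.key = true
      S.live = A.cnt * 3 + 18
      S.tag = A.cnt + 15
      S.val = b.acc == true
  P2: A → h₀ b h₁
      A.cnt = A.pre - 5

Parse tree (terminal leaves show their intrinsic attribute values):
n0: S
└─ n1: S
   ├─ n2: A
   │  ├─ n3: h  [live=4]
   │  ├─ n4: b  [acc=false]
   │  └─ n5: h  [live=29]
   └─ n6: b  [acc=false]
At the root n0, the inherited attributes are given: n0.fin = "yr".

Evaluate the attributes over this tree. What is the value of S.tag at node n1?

1. n0.fin = "yr"  [given at root]
2. n1.fin = "qyr"  ["q" ++ S₀.fin]
3. n2.pre = 5  [len(S.fin) + 2]
4. n2.key = true  [true]
5. n3.live = 4  [terminal]
6. n4.acc = false  [terminal]
7. n5.live = 29  [terminal]
8. n2.cnt = 0  [A.pre - 5]
9. n6.acc = false  [terminal]
10. n1.live = 18  [A.cnt * 3 + 18]
11. n1.tag = 15  [A.cnt + 15]
12. n1.val = false  [b.acc == true]
13. n0.live = 5  [5]
14. n0.tag = 30  [len(S₀.fin) + 28]
15. n0.val = true  [S₁.val == false]

15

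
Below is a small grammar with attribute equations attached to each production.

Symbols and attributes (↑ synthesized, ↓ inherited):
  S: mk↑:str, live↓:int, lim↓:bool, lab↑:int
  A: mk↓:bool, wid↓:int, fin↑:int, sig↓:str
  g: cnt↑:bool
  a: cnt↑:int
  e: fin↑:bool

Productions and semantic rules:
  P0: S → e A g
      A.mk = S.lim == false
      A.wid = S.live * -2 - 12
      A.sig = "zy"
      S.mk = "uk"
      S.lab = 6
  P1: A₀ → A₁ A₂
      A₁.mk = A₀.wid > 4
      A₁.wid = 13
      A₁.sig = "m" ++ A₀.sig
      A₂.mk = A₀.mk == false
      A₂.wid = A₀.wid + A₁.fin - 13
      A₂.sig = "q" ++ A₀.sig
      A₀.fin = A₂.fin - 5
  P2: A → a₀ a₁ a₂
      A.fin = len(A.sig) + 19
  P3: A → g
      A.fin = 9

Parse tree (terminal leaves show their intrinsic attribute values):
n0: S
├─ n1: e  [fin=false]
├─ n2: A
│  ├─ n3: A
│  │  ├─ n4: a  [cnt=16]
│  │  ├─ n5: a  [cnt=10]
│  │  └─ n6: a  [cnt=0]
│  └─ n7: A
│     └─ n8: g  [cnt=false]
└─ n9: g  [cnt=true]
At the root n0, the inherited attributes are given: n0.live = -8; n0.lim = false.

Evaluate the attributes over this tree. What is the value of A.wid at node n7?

1. n0.live = -8  [given at root]
2. n0.lim = false  [given at root]
3. n1.fin = false  [terminal]
4. n2.mk = true  [S.lim == false]
5. n2.wid = 4  [S.live * -2 - 12]
6. n2.sig = "zy"  ["zy"]
7. n3.mk = false  [A₀.wid > 4]
8. n3.wid = 13  [13]
9. n3.sig = "mzy"  ["m" ++ A₀.sig]
10. n4.cnt = 16  [terminal]
11. n5.cnt = 10  [terminal]
12. n6.cnt = 0  [terminal]
13. n3.fin = 22  [len(A.sig) + 19]
14. n7.mk = false  [A₀.mk == false]
15. n7.wid = 13  [A₀.wid + A₁.fin - 13]
16. n7.sig = "qzy"  ["q" ++ A₀.sig]
17. n8.cnt = false  [terminal]
18. n7.fin = 9  [9]
19. n2.fin = 4  [A₂.fin - 5]
20. n9.cnt = true  [terminal]
21. n0.mk = "uk"  ["uk"]
22. n0.lab = 6  [6]

13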